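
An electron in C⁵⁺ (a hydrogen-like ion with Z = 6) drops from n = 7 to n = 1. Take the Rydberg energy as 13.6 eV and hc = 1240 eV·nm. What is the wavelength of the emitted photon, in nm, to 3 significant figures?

For Z = 6 the level energies scale as Z², so the effective Rydberg energy is 13.6 × 36 = 489.6 eV.
ΔE = 489.6 × (1/1² − 1/7²) = 489.6 × 0.9796 = 479.6 eV.
λ = hc/ΔE = 1240 / 479.6 = 2.59 nm.

2.59 nm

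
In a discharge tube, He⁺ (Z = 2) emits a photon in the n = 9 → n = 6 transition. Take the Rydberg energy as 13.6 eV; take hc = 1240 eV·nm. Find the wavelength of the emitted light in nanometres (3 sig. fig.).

For Z = 2 the level energies scale as Z², so the effective Rydberg energy is 13.6 × 4 = 54.40 eV.
ΔE = 54.40 × (1/6² − 1/9²) = 54.40 × 0.01543 = 0.8395 eV.
λ = hc/ΔE = 1240 / 0.8395 = 1480 nm.

1480 nm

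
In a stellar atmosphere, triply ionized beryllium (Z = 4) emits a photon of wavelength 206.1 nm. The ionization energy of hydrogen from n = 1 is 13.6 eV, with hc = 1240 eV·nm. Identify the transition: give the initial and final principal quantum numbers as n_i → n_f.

The photon energy is ΔE = hc/λ = 1240 / 206.1 = 6.016 eV.
With Z = 4, ΔE = 217.6 × (1/n_f² − 1/n_i²), so 1/n_f² − 1/n_i² = 0.02765.
Trying n_f = 5 gives 1/n_i² = 0.01235, i.e. n_i ≈ 9; this pair matches.

n_i = 9, n_f = 5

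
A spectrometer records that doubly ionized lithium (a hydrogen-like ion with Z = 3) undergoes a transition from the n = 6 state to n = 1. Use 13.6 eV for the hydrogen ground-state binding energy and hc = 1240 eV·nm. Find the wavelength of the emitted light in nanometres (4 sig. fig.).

For Z = 3 the level energies scale as Z², so the effective Rydberg energy is 13.6 × 9 = 122.4 eV.
ΔE = 122.4 × (1/1² − 1/6²) = 122.4 × 0.9722 = 119.0 eV.
λ = hc/ΔE = 1240 / 119.0 = 10.42 nm.

10.42 nm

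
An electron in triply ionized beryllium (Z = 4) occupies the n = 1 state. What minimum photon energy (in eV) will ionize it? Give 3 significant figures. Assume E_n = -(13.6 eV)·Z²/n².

E_n = −13.6 Z²/n² = −217.6/n² eV for Z = 4.
E_1 = −217.6/1 = −218 eV, so ionization (to E = 0) requires 218 eV.

218 eV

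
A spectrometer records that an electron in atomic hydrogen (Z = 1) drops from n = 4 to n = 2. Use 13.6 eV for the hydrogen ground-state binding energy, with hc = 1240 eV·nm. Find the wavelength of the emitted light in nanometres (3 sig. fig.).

ΔE = 13.60 × (1/2² − 1/4²) = 13.60 × 0.1875 = 2.550 eV.
λ = hc/ΔE = 1240 / 2.550 = 486 nm.

486 nm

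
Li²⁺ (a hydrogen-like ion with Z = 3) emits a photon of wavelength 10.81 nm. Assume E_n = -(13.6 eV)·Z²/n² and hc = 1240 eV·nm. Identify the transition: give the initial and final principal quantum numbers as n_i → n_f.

n_i = 4, n_f = 1

The photon energy is ΔE = hc/λ = 1240 / 10.81 = 114.7 eV.
With Z = 3, ΔE = 122.4 × (1/n_f² − 1/n_i²), so 1/n_f² − 1/n_i² = 0.9372.
Trying n_f = 1 gives 1/n_i² = 0.06284, i.e. n_i ≈ 4; this pair matches.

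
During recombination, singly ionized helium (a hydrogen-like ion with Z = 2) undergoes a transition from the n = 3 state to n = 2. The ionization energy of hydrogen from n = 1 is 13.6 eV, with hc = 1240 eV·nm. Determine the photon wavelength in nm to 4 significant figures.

For Z = 2 the level energies scale as Z², so the effective Rydberg energy is 13.6 × 4 = 54.40 eV.
ΔE = 54.40 × (1/2² − 1/3²) = 54.40 × 0.1389 = 7.556 eV.
λ = hc/ΔE = 1240 / 7.556 = 164.1 nm.

164.1 nm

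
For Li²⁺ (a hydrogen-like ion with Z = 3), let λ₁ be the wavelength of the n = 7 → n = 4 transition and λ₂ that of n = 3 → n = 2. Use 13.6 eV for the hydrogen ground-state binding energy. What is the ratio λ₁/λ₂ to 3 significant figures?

3.30

λ ∝ 1/ΔE ∝ 1/(1/n_f² − 1/n_i²), and the Z² and hc factors cancel in the ratio.
λ₁/λ₂ = (1/2² − 1/3²)/(1/4² − 1/7²) = 0.1389/0.04209 = 3.30.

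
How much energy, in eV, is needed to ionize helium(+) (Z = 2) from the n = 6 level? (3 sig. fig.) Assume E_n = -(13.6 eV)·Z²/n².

1.51 eV

E_n = −13.6 Z²/n² = −54.40/n² eV for Z = 2.
E_6 = −54.40/36 = −1.51 eV, so ionization (to E = 0) requires 1.51 eV.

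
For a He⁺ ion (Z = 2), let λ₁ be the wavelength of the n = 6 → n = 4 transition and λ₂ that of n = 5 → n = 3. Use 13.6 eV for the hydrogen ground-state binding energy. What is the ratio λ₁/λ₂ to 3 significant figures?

λ ∝ 1/ΔE ∝ 1/(1/n_f² − 1/n_i²), and the Z² and hc factors cancel in the ratio.
λ₁/λ₂ = (1/3² − 1/5²)/(1/4² − 1/6²) = 0.07111/0.03472 = 2.05.

2.05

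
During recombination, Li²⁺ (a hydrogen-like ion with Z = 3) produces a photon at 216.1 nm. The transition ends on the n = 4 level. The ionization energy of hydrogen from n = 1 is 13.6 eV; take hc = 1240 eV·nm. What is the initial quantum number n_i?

The photon energy is ΔE = hc/λ = 1240 / 216.1 = 5.738 eV.
With Z = 3, ΔE = 122.4 × (1/n_f² − 1/n_i²), so 1/n_f² − 1/n_i² = 0.04688.
With n_f = 4: 1/n_i² = 1/16 − 0.04688 = 0.01562, so n_i ≈ 8.00.

n_i = 8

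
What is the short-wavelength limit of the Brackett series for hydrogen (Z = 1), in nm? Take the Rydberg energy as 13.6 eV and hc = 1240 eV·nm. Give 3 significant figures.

The Brackett series has lower level n_f = 4; the series limit corresponds to n_i → ∞.
ΔE_max = 13.6 × 1 / 4² = 0.8500 eV.
λ_min = 1240 / 0.8500 = 1460 nm.

1460 nm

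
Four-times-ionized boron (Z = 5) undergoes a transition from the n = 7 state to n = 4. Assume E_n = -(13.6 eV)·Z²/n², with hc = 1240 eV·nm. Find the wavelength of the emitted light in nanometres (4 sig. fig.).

86.65 nm

For Z = 5 the level energies scale as Z², so the effective Rydberg energy is 13.6 × 25 = 340.0 eV.
ΔE = 340.0 × (1/4² − 1/7²) = 340.0 × 0.04209 = 14.31 eV.
λ = hc/ΔE = 1240 / 14.31 = 86.65 nm.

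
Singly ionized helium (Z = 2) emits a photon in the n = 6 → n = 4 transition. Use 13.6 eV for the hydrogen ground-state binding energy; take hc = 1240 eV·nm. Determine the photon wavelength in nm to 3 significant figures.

For Z = 2 the level energies scale as Z², so the effective Rydberg energy is 13.6 × 4 = 54.40 eV.
ΔE = 54.40 × (1/4² − 1/6²) = 54.40 × 0.03472 = 1.889 eV.
λ = hc/ΔE = 1240 / 1.889 = 656 nm.

656 nm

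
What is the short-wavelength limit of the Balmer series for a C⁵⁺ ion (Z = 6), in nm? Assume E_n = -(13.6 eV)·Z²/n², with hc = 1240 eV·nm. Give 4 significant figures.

The Balmer series has lower level n_f = 2; the series limit corresponds to n_i → ∞.
ΔE_max = 13.6 × 36 / 2² = 122.4 eV.
λ_min = 1240 / 122.4 = 10.13 nm.

10.13 nm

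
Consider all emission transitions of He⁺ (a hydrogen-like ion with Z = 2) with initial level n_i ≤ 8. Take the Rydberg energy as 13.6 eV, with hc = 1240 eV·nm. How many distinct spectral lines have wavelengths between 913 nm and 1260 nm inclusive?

3

Enumerate all n_i → n_f pairs with 1 ≤ n_f < n_i ≤ 8 and compute λ = 1240 / [13.6·4·(1/n_f² − 1/n_i²)].
Lines falling in [913, 1260] nm: 8→5 (935.1 nm), 5→4 (1013 nm), 7→5 (1163 nm).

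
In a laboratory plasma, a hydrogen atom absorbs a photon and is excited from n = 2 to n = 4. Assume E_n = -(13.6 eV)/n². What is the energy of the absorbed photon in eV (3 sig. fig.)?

E_4 = −13.60/16 = −0.8500 eV and E_2 = −13.60/4 = −3.400 eV.
The photon energy is |E_4 − E_2| = 2.55 eV.

2.55 eV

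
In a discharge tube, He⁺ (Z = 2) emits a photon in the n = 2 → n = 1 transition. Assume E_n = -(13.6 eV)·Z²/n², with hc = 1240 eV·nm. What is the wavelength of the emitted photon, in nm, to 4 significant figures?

30.39 nm

For Z = 2 the level energies scale as Z², so the effective Rydberg energy is 13.6 × 4 = 54.40 eV.
ΔE = 54.40 × (1/1² − 1/2²) = 54.40 × 0.7500 = 40.80 eV.
λ = hc/ΔE = 1240 / 40.80 = 30.39 nm.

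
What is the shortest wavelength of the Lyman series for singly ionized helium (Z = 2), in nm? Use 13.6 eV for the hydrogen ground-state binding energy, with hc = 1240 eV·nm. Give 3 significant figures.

The Lyman series has lower level n_f = 1; the series limit corresponds to n_i → ∞.
ΔE_max = 13.6 × 4 / 1² = 54.40 eV.
λ_min = 1240 / 54.40 = 22.8 nm.

22.8 nm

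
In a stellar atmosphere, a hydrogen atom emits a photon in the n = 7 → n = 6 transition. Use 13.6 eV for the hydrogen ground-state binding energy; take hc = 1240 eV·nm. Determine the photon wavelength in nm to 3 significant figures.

12400 nm

ΔE = 13.60 × (1/6² − 1/7²) = 13.60 × 0.007370 = 0.1002 eV.
λ = hc/ΔE = 1240 / 0.1002 = 12400 nm.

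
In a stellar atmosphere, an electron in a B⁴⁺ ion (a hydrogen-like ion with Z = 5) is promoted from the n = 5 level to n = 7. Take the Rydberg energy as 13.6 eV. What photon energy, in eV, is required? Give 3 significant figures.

The Bohr energies scale as Z², so for Z = 5: E_n = −340.0/n² eV.
E_7 = −340.0/49 = −6.939 eV and E_5 = −340.0/25 = −13.60 eV.
The photon energy is |E_7 − E_5| = 6.66 eV.

6.66 eV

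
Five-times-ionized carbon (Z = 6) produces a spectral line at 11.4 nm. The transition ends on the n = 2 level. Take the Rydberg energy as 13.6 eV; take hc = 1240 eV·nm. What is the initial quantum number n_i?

The photon energy is ΔE = hc/λ = 1240 / 11.4 = 108.8 eV.
With Z = 6, ΔE = 489.6 × (1/n_f² − 1/n_i²), so 1/n_f² − 1/n_i² = 0.2222.
With n_f = 2: 1/n_i² = 1/4 − 0.2222 = 0.02784, so n_i ≈ 5.99.

n_i = 6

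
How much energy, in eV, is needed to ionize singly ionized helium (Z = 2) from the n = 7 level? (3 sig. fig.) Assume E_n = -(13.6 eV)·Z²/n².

E_n = −13.6 Z²/n² = −54.40/n² eV for Z = 2.
E_7 = −54.40/49 = −1.11 eV, so ionization (to E = 0) requires 1.11 eV.

1.11 eV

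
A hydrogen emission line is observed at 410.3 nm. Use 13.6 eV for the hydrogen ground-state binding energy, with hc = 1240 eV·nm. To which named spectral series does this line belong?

ΔE = 1240/410.3 = 3.022 eV.
This matches 13.6 × (1/2² − 1/6²), so n_f = 2: the Balmer series.

Balmer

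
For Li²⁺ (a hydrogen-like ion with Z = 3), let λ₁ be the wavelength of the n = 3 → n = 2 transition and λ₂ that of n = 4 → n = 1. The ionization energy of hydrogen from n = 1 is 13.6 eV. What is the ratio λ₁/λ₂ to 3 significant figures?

6.75

λ ∝ 1/ΔE ∝ 1/(1/n_f² − 1/n_i²), and the Z² and hc factors cancel in the ratio.
λ₁/λ₂ = (1/1² − 1/4²)/(1/2² − 1/3²) = 0.9375/0.1389 = 6.75.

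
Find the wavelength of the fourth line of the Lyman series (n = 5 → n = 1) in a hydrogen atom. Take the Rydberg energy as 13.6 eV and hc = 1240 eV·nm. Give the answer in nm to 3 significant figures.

The Lyman series terminates on n_f = 1; the fourth line has n_i = 1+4 = 5.
ΔE = 13.60 × (1/1² − 1/5²) = 13.06 eV.
λ = 1240 / 13.06 = 95.0 nm.

95.0 nm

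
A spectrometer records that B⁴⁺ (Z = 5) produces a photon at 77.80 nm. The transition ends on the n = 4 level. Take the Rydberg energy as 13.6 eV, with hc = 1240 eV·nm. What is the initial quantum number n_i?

n_i = 8

The photon energy is ΔE = hc/λ = 1240 / 77.80 = 15.94 eV.
With Z = 5, ΔE = 340.0 × (1/n_f² − 1/n_i²), so 1/n_f² − 1/n_i² = 0.04688.
With n_f = 4: 1/n_i² = 1/16 − 0.04688 = 0.01562, so n_i ≈ 8.00.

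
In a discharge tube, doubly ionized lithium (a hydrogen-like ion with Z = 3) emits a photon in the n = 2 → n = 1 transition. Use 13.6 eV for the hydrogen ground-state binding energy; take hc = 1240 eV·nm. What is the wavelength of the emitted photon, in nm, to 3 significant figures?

13.5 nm

For Z = 3 the level energies scale as Z², so the effective Rydberg energy is 13.6 × 9 = 122.4 eV.
ΔE = 122.4 × (1/1² − 1/2²) = 122.4 × 0.7500 = 91.80 eV.
λ = hc/ΔE = 1240 / 91.80 = 13.5 nm.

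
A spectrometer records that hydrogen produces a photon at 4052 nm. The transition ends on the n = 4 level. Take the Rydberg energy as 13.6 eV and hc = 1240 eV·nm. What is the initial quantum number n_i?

n_i = 5

The photon energy is ΔE = hc/λ = 1240 / 4052 = 0.3060 eV.
With Z = 1, ΔE = 13.60 × (1/n_f² − 1/n_i²), so 1/n_f² − 1/n_i² = 0.02250.
With n_f = 4: 1/n_i² = 1/16 − 0.02250 = 0.04000, so n_i ≈ 5.00.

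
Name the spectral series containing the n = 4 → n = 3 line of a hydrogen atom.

The series is set by the lower level: n_f = 3 is the Paschen series.

Paschen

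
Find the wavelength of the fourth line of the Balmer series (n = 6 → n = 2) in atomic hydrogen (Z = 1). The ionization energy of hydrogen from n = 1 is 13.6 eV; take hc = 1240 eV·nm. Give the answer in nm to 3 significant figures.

410 nm

The Balmer series terminates on n_f = 2; the fourth line has n_i = 2+4 = 6.
ΔE = 13.60 × (1/2² − 1/6²) = 3.022 eV.
λ = 1240 / 3.022 = 410 nm.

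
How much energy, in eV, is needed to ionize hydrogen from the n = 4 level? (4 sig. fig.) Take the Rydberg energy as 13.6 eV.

E_4 = −13.60/16 = −0.8500 eV, so ionization (to E = 0) requires 0.8500 eV.

0.8500 eV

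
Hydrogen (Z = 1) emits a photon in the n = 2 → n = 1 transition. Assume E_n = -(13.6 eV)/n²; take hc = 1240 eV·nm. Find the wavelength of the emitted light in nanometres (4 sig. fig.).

ΔE = 13.60 × (1/1² − 1/2²) = 13.60 × 0.7500 = 10.20 eV.
λ = hc/ΔE = 1240 / 10.20 = 121.6 nm.

121.6 nm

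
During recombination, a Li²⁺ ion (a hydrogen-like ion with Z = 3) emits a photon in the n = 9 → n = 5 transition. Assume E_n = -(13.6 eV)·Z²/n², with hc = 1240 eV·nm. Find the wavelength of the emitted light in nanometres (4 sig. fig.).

366.3 nm

For Z = 3 the level energies scale as Z², so the effective Rydberg energy is 13.6 × 9 = 122.4 eV.
ΔE = 122.4 × (1/5² − 1/9²) = 122.4 × 0.02765 = 3.385 eV.
λ = hc/ΔE = 1240 / 3.385 = 366.3 nm.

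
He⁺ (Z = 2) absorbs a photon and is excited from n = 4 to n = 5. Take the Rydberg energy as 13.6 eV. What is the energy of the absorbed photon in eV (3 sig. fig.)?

1.22 eV

The Bohr energies scale as Z², so for Z = 2: E_n = −54.40/n² eV.
E_5 = −54.40/25 = −2.176 eV and E_4 = −54.40/16 = −3.400 eV.
The photon energy is |E_5 − E_4| = 1.22 eV.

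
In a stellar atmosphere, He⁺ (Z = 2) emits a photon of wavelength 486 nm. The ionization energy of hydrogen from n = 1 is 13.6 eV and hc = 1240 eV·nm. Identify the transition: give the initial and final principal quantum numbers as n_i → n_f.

n_i = 8, n_f = 4

The photon energy is ΔE = hc/λ = 1240 / 486 = 2.551 eV.
With Z = 2, ΔE = 54.40 × (1/n_f² − 1/n_i²), so 1/n_f² − 1/n_i² = 0.04690.
Trying n_f = 4 gives 1/n_i² = 0.01560, i.e. n_i ≈ 8; this pair matches.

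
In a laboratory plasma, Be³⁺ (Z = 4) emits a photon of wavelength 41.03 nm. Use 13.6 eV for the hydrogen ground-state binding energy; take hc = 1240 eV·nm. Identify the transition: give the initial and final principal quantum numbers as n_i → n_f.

n_i = 3, n_f = 2

The photon energy is ΔE = hc/λ = 1240 / 41.03 = 30.22 eV.
With Z = 4, ΔE = 217.6 × (1/n_f² − 1/n_i²), so 1/n_f² − 1/n_i² = 0.1389.
Trying n_f = 2 gives 1/n_i² = 0.1111, i.e. n_i ≈ 3; this pair matches.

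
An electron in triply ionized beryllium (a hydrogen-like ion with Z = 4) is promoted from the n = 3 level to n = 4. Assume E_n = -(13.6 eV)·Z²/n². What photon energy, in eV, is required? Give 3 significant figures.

10.6 eV

The Bohr energies scale as Z², so for Z = 4: E_n = −217.6/n² eV.
E_4 = −217.6/16 = −13.60 eV and E_3 = −217.6/9 = −24.18 eV.
The photon energy is |E_4 − E_3| = 10.6 eV.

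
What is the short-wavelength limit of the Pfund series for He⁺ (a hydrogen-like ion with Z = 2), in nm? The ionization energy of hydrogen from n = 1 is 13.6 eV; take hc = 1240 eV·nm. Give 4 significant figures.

569.9 nm

The Pfund series has lower level n_f = 5; the series limit corresponds to n_i → ∞.
ΔE_max = 13.6 × 4 / 5² = 2.176 eV.
λ_min = 1240 / 2.176 = 569.9 nm.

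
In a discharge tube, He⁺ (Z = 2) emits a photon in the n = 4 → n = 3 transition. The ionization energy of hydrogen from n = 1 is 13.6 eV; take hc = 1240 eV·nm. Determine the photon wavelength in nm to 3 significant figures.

For Z = 2 the level energies scale as Z², so the effective Rydberg energy is 13.6 × 4 = 54.40 eV.
ΔE = 54.40 × (1/3² − 1/4²) = 54.40 × 0.04861 = 2.644 eV.
λ = hc/ΔE = 1240 / 2.644 = 469 nm.

469 nm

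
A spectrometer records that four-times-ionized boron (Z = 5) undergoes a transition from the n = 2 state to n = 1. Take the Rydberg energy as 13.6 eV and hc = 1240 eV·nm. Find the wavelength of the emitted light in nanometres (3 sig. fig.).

4.86 nm

For Z = 5 the level energies scale as Z², so the effective Rydberg energy is 13.6 × 25 = 340.0 eV.
ΔE = 340.0 × (1/1² − 1/2²) = 340.0 × 0.7500 = 255.0 eV.
λ = hc/ΔE = 1240 / 255.0 = 4.86 nm.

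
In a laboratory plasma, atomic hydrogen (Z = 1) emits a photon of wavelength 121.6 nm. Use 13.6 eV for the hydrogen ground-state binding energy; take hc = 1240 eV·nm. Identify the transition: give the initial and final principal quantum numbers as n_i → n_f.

n_i = 2, n_f = 1

The photon energy is ΔE = hc/λ = 1240 / 121.6 = 10.20 eV.
With Z = 1, ΔE = 13.60 × (1/n_f² − 1/n_i²), so 1/n_f² − 1/n_i² = 0.7498.
Trying n_f = 1 gives 1/n_i² = 0.2502, i.e. n_i ≈ 2; this pair matches.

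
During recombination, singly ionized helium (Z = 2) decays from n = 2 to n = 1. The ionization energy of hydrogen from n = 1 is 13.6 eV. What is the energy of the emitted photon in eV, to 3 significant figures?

The Bohr energies scale as Z², so for Z = 2: E_n = −54.40/n² eV.
E_2 = −54.40/4 = −13.60 eV and E_1 = −54.40/1 = −54.40 eV.
The photon energy is |E_2 − E_1| = 40.8 eV.

40.8 eV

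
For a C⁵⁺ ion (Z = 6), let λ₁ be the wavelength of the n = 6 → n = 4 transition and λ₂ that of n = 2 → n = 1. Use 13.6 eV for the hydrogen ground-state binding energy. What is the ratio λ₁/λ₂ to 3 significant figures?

λ ∝ 1/ΔE ∝ 1/(1/n_f² − 1/n_i²), and the Z² and hc factors cancel in the ratio.
λ₁/λ₂ = (1/1² − 1/2²)/(1/4² − 1/6²) = 0.7500/0.03472 = 21.6.

21.6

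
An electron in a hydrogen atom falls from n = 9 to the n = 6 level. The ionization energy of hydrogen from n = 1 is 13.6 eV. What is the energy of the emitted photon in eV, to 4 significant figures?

E_9 = −13.60/81 = −0.1679 eV and E_6 = −13.60/36 = −0.3778 eV.
The photon energy is |E_9 − E_6| = 0.2099 eV.

0.2099 eV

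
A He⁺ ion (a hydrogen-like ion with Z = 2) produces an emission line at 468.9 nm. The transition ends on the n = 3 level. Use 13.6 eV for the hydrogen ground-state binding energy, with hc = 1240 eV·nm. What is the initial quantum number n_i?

The photon energy is ΔE = hc/λ = 1240 / 468.9 = 2.644 eV.
With Z = 2, ΔE = 54.40 × (1/n_f² − 1/n_i²), so 1/n_f² − 1/n_i² = 0.04861.
With n_f = 3: 1/n_i² = 1/9 − 0.04861 = 0.06250, so n_i ≈ 4.00.

n_i = 4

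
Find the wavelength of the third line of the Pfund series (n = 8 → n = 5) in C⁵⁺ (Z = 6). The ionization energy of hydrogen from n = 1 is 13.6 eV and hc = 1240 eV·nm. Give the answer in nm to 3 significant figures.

The Pfund series terminates on n_f = 5; the third line has n_i = 5+3 = 8.
ΔE = 489.6 × (1/5² − 1/8²) = 11.93 eV.
λ = 1240 / 11.93 = 104 nm.

104 nm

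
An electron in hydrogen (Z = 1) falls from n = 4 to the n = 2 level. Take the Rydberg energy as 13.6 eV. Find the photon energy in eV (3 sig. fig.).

E_4 = −13.60/16 = −0.8500 eV and E_2 = −13.60/4 = −3.400 eV.
The photon energy is |E_4 − E_2| = 2.55 eV.

2.55 eV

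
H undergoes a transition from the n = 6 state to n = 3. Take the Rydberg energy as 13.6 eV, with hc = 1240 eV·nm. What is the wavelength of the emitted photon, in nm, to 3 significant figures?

ΔE = 13.60 × (1/3² − 1/6²) = 13.60 × 0.08333 = 1.133 eV.
λ = hc/ΔE = 1240 / 1.133 = 1090 nm.
This line belongs to the Paschen series.

1090 nm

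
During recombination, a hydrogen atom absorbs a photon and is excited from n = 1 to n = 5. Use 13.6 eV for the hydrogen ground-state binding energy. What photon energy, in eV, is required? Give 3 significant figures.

13.1 eV

E_5 = −13.60/25 = −0.5440 eV and E_1 = −13.60/1 = −13.60 eV.
The photon energy is |E_5 − E_1| = 13.1 eV.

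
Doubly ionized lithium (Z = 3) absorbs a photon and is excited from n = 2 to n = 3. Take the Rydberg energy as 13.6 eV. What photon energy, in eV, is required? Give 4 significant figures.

The Bohr energies scale as Z², so for Z = 3: E_n = −122.4/n² eV.
E_3 = −122.4/9 = −13.60 eV and E_2 = −122.4/4 = −30.60 eV.
The photon energy is |E_3 − E_2| = 17.00 eV.

17.00 eV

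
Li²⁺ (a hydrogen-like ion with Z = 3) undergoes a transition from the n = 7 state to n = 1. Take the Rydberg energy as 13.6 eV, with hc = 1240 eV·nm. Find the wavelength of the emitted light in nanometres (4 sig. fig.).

10.34 nm

For Z = 3 the level energies scale as Z², so the effective Rydberg energy is 13.6 × 9 = 122.4 eV.
ΔE = 122.4 × (1/1² − 1/7²) = 122.4 × 0.9796 = 119.9 eV.
λ = hc/ΔE = 1240 / 119.9 = 10.34 nm.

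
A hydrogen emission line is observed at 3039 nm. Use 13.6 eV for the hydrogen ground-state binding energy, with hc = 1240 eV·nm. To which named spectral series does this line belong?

ΔE = 1240/3039 = 0.4080 eV.
This matches 13.6 × (1/5² − 1/10²), so n_f = 5: the Pfund series.

Pfund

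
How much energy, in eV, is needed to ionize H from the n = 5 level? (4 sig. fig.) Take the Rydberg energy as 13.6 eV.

0.5440 eV

E_5 = −13.60/25 = −0.5440 eV, so ionization (to E = 0) requires 0.5440 eV.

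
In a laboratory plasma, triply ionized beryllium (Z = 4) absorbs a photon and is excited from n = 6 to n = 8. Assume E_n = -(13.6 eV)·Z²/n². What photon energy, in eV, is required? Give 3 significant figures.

The Bohr energies scale as Z², so for Z = 4: E_n = −217.6/n² eV.
E_8 = −217.6/64 = −3.400 eV and E_6 = −217.6/36 = −6.044 eV.
The photon energy is |E_8 − E_6| = 2.64 eV.

2.64 eV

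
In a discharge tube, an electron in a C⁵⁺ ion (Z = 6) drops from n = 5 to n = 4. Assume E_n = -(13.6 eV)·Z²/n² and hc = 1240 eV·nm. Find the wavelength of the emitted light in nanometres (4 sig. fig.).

For Z = 6 the level energies scale as Z², so the effective Rydberg energy is 13.6 × 36 = 489.6 eV.
ΔE = 489.6 × (1/4² − 1/5²) = 489.6 × 0.02250 = 11.02 eV.
λ = hc/ΔE = 1240 / 11.02 = 112.6 nm.

112.6 nm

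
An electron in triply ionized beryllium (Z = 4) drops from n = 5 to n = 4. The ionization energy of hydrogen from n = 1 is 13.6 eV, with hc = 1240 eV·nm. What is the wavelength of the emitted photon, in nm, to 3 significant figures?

For Z = 4 the level energies scale as Z², so the effective Rydberg energy is 13.6 × 16 = 217.6 eV.
ΔE = 217.6 × (1/4² − 1/5²) = 217.6 × 0.02250 = 4.896 eV.
λ = hc/ΔE = 1240 / 4.896 = 253 nm.

253 nm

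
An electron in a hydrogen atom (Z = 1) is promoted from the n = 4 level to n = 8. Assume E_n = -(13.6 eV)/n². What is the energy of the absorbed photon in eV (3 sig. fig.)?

0.638 eV

E_8 = −13.60/64 = −0.2125 eV and E_4 = −13.60/16 = −0.8500 eV.
The photon energy is |E_8 − E_4| = 0.638 eV.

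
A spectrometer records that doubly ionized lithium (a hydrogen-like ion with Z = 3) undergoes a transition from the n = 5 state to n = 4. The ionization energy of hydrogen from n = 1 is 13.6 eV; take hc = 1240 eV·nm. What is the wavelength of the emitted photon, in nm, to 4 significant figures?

450.3 nm

For Z = 3 the level energies scale as Z², so the effective Rydberg energy is 13.6 × 9 = 122.4 eV.
ΔE = 122.4 × (1/4² − 1/5²) = 122.4 × 0.02250 = 2.754 eV.
λ = hc/ΔE = 1240 / 2.754 = 450.3 nm.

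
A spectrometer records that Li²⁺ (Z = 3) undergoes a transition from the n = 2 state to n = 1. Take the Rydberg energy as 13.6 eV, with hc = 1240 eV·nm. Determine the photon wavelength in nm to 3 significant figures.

13.5 nm

For Z = 3 the level energies scale as Z², so the effective Rydberg energy is 13.6 × 9 = 122.4 eV.
ΔE = 122.4 × (1/1² − 1/2²) = 122.4 × 0.7500 = 91.80 eV.
λ = hc/ΔE = 1240 / 91.80 = 13.5 nm.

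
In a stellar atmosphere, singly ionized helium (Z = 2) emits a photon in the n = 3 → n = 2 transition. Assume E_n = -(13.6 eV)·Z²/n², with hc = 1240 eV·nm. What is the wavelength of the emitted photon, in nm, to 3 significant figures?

For Z = 2 the level energies scale as Z², so the effective Rydberg energy is 13.6 × 4 = 54.40 eV.
ΔE = 54.40 × (1/2² − 1/3²) = 54.40 × 0.1389 = 7.556 eV.
λ = hc/ΔE = 1240 / 7.556 = 164 nm.

164 nm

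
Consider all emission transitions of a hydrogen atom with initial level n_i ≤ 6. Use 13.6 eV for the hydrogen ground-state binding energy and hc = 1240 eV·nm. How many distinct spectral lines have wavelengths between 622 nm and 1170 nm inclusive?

Enumerate all n_i → n_f pairs with 1 ≤ n_f < n_i ≤ 6 and compute λ = 1240 / [13.6·1·(1/n_f² − 1/n_i²)].
Lines falling in [622, 1170] nm: 3→2 (656.5 nm), 6→3 (1094 nm).

2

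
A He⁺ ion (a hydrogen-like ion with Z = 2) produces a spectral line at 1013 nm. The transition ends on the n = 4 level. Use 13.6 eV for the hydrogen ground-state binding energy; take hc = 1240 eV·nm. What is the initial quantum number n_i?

The photon energy is ΔE = hc/λ = 1240 / 1013 = 1.224 eV.
With Z = 2, ΔE = 54.40 × (1/n_f² − 1/n_i²), so 1/n_f² − 1/n_i² = 0.02250.
With n_f = 4: 1/n_i² = 1/16 − 0.02250 = 0.04000, so n_i ≈ 5.00.

n_i = 5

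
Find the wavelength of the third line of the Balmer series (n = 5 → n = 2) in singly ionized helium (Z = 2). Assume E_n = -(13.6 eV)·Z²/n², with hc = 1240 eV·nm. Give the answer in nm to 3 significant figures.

109 nm

The Balmer series terminates on n_f = 2; the third line has n_i = 2+3 = 5.
ΔE = 54.40 × (1/2² − 1/5²) = 11.42 eV.
λ = 1240 / 11.42 = 109 nm.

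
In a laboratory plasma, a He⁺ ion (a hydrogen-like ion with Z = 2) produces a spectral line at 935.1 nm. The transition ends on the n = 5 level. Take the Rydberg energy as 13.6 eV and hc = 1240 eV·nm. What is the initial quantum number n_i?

The photon energy is ΔE = hc/λ = 1240 / 935.1 = 1.326 eV.
With Z = 2, ΔE = 54.40 × (1/n_f² − 1/n_i²), so 1/n_f² − 1/n_i² = 0.02438.
With n_f = 5: 1/n_i² = 1/25 − 0.02438 = 0.01562, so n_i ≈ 8.00.

n_i = 8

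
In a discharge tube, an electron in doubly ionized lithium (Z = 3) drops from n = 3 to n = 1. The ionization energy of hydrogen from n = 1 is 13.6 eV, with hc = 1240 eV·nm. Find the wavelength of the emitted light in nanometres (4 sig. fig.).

11.40 nm

For Z = 3 the level energies scale as Z², so the effective Rydberg energy is 13.6 × 9 = 122.4 eV.
ΔE = 122.4 × (1/1² − 1/3²) = 122.4 × 0.8889 = 108.8 eV.
λ = hc/ΔE = 1240 / 108.8 = 11.40 nm.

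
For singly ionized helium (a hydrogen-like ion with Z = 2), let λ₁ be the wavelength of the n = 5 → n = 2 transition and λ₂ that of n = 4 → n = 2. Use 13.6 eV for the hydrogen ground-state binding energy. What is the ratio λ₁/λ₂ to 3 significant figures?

λ ∝ 1/ΔE ∝ 1/(1/n_f² − 1/n_i²), and the Z² and hc factors cancel in the ratio.
λ₁/λ₂ = (1/2² − 1/4²)/(1/2² − 1/5²) = 0.1875/0.2100 = 0.893.

0.893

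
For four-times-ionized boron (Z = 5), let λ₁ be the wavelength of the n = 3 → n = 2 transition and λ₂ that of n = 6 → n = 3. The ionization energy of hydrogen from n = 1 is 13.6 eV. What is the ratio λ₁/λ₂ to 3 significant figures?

0.600

λ ∝ 1/ΔE ∝ 1/(1/n_f² − 1/n_i²), and the Z² and hc factors cancel in the ratio.
λ₁/λ₂ = (1/3² − 1/6²)/(1/2² − 1/3²) = 0.08333/0.1389 = 0.600.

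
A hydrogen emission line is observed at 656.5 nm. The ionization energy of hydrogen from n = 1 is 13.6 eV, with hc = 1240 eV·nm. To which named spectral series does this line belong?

ΔE = 1240/656.5 = 1.889 eV.
This matches 13.6 × (1/2² − 1/3²), so n_f = 2: the Balmer series.

Balmer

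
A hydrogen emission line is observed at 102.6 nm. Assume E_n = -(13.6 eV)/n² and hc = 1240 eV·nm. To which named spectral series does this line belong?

Lyman

ΔE = 1240/102.6 = 12.09 eV.
This matches 13.6 × (1/1² − 1/3²), so n_f = 1: the Lyman series.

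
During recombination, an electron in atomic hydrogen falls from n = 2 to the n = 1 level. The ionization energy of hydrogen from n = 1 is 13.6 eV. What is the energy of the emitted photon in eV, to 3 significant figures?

10.2 eV

E_2 = −13.60/4 = −3.400 eV and E_1 = −13.60/1 = −13.60 eV.
The photon energy is |E_2 − E_1| = 10.2 eV.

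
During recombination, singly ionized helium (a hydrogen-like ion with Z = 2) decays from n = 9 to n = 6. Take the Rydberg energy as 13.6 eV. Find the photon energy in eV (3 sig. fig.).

0.840 eV

The Bohr energies scale as Z², so for Z = 2: E_n = −54.40/n² eV.
E_9 = −54.40/81 = −0.6716 eV and E_6 = −54.40/36 = −1.511 eV.
The photon energy is |E_9 − E_6| = 0.840 eV.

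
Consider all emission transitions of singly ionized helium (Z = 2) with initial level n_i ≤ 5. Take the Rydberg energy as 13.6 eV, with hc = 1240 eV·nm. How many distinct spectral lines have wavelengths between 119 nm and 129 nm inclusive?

1

Enumerate all n_i → n_f pairs with 1 ≤ n_f < n_i ≤ 5 and compute λ = 1240 / [13.6·4·(1/n_f² − 1/n_i²)].
Lines falling in [119, 129] nm: 4→2 (121.6 nm).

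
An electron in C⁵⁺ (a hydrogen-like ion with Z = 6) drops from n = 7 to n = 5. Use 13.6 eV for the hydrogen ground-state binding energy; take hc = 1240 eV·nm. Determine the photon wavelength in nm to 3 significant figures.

For Z = 6 the level energies scale as Z², so the effective Rydberg energy is 13.6 × 36 = 489.6 eV.
ΔE = 489.6 × (1/5² − 1/7²) = 489.6 × 0.01959 = 9.592 eV.
λ = hc/ΔE = 1240 / 9.592 = 129 nm.

129 nm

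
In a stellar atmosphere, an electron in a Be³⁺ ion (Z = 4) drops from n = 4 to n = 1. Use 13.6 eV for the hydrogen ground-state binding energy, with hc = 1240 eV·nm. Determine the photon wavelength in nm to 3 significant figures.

For Z = 4 the level energies scale as Z², so the effective Rydberg energy is 13.6 × 16 = 217.6 eV.
ΔE = 217.6 × (1/1² − 1/4²) = 217.6 × 0.9375 = 204.0 eV.
λ = hc/ΔE = 1240 / 204.0 = 6.08 nm.

6.08 nm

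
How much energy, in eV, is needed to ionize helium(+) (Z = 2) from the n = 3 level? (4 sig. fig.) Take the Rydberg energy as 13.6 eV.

6.044 eV

E_n = −13.6 Z²/n² = −54.40/n² eV for Z = 2.
E_3 = −54.40/9 = −6.044 eV, so ionization (to E = 0) requires 6.044 eV.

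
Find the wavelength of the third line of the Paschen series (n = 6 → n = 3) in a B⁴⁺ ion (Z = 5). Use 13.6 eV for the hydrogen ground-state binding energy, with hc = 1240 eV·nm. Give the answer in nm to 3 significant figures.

43.8 nm

The Paschen series terminates on n_f = 3; the third line has n_i = 3+3 = 6.
ΔE = 340.0 × (1/3² − 1/6²) = 28.33 eV.
λ = 1240 / 28.33 = 43.8 nm.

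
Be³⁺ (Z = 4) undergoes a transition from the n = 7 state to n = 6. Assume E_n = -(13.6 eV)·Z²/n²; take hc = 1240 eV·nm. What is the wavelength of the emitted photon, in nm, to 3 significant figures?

For Z = 4 the level energies scale as Z², so the effective Rydberg energy is 13.6 × 16 = 217.6 eV.
ΔE = 217.6 × (1/6² − 1/7²) = 217.6 × 0.007370 = 1.604 eV.
λ = hc/ΔE = 1240 / 1.604 = 773 nm.

773 nm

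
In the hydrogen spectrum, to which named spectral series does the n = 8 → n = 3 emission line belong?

The series is set by the lower level: n_f = 3 is the Paschen series.

Paschen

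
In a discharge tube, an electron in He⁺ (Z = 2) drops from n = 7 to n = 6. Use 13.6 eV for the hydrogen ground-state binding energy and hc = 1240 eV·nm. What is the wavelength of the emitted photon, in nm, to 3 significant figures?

3090 nm

For Z = 2 the level energies scale as Z², so the effective Rydberg energy is 13.6 × 4 = 54.40 eV.
ΔE = 54.40 × (1/6² − 1/7²) = 54.40 × 0.007370 = 0.4009 eV.
λ = hc/ΔE = 1240 / 0.4009 = 3090 nm.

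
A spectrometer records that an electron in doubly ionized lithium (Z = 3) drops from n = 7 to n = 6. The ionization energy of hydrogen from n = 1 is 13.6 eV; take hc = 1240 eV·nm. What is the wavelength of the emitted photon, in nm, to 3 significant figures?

For Z = 3 the level energies scale as Z², so the effective Rydberg energy is 13.6 × 9 = 122.4 eV.
ΔE = 122.4 × (1/6² − 1/7²) = 122.4 × 0.007370 = 0.9020 eV.
λ = hc/ΔE = 1240 / 0.9020 = 1370 nm.

1370 nm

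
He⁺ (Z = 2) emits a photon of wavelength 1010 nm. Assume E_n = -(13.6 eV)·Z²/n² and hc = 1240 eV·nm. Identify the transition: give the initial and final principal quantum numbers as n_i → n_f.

n_i = 5, n_f = 4

The photon energy is ΔE = hc/λ = 1240 / 1010 = 1.228 eV.
With Z = 2, ΔE = 54.40 × (1/n_f² − 1/n_i²), so 1/n_f² − 1/n_i² = 0.02257.
Trying n_f = 4 gives 1/n_i² = 0.03993, i.e. n_i ≈ 5; this pair matches.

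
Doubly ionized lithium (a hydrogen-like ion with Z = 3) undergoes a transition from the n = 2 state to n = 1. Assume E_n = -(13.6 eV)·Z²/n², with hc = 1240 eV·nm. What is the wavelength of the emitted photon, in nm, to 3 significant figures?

13.5 nm

For Z = 3 the level energies scale as Z², so the effective Rydberg energy is 13.6 × 9 = 122.4 eV.
ΔE = 122.4 × (1/1² − 1/2²) = 122.4 × 0.7500 = 91.80 eV.
λ = hc/ΔE = 1240 / 91.80 = 13.5 nm.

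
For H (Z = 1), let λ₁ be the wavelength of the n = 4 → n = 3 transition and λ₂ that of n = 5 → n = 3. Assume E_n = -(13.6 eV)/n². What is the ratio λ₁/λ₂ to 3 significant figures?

1.46

λ ∝ 1/ΔE ∝ 1/(1/n_f² − 1/n_i²), and the Z² and hc factors cancel in the ratio.
λ₁/λ₂ = (1/3² − 1/5²)/(1/3² − 1/4²) = 0.07111/0.04861 = 1.46.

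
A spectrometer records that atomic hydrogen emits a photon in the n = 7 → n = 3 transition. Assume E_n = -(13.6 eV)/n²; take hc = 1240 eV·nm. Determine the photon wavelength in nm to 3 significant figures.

ΔE = 13.60 × (1/3² − 1/7²) = 13.60 × 0.09070 = 1.234 eV.
λ = hc/ΔE = 1240 / 1.234 = 1010 nm.

1010 nm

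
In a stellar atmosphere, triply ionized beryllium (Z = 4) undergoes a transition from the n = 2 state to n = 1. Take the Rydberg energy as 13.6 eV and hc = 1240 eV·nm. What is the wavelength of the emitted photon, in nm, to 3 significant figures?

For Z = 4 the level energies scale as Z², so the effective Rydberg energy is 13.6 × 16 = 217.6 eV.
ΔE = 217.6 × (1/1² − 1/2²) = 217.6 × 0.7500 = 163.2 eV.
λ = hc/ΔE = 1240 / 163.2 = 7.60 nm.

7.60 nm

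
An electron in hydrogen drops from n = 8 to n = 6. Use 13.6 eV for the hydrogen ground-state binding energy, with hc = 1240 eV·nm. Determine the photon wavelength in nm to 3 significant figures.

ΔE = 13.60 × (1/6² − 1/8²) = 13.60 × 0.01215 = 0.1653 eV.
λ = hc/ΔE = 1240 / 0.1653 = 7500 nm.

7500 nm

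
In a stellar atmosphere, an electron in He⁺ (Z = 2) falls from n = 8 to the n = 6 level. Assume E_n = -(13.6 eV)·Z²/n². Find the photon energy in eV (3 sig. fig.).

0.661 eV

The Bohr energies scale as Z², so for Z = 2: E_n = −54.40/n² eV.
E_8 = −54.40/64 = −0.8500 eV and E_6 = −54.40/36 = −1.511 eV.
The photon energy is |E_8 − E_6| = 0.661 eV.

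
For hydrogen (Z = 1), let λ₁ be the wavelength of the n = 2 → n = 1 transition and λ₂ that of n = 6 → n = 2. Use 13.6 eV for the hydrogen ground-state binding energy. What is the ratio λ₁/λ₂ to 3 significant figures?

λ ∝ 1/ΔE ∝ 1/(1/n_f² − 1/n_i²), and the Z² and hc factors cancel in the ratio.
λ₁/λ₂ = (1/2² − 1/6²)/(1/1² − 1/2²) = 0.2222/0.7500 = 0.296.

0.296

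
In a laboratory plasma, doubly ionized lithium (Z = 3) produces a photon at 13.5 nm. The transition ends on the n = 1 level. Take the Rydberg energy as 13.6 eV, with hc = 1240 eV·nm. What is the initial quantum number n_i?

The photon energy is ΔE = hc/λ = 1240 / 13.5 = 91.85 eV.
With Z = 3, ΔE = 122.4 × (1/n_f² − 1/n_i²), so 1/n_f² − 1/n_i² = 0.7504.
With n_f = 1: 1/n_i² = 1/1 − 0.7504 = 0.2496, so n_i ≈ 2.00.

n_i = 2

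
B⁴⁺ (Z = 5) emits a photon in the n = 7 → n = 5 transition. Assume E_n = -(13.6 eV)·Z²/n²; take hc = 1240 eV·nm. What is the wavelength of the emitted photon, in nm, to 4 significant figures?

For Z = 5 the level energies scale as Z², so the effective Rydberg energy is 13.6 × 25 = 340.0 eV.
ΔE = 340.0 × (1/5² − 1/7²) = 340.0 × 0.01959 = 6.661 eV.
λ = hc/ΔE = 1240 / 6.661 = 186.2 nm.

186.2 nm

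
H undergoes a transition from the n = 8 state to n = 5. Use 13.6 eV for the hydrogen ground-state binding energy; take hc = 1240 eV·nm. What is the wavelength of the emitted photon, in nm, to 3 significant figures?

3740 nm

ΔE = 13.60 × (1/5² − 1/8²) = 13.60 × 0.02438 = 0.3315 eV.
λ = hc/ΔE = 1240 / 0.3315 = 3740 nm.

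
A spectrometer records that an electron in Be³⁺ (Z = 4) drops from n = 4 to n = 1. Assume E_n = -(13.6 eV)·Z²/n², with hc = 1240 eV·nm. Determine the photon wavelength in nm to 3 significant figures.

For Z = 4 the level energies scale as Z², so the effective Rydberg energy is 13.6 × 16 = 217.6 eV.
ΔE = 217.6 × (1/1² − 1/4²) = 217.6 × 0.9375 = 204.0 eV.
λ = hc/ΔE = 1240 / 204.0 = 6.08 nm.

6.08 nm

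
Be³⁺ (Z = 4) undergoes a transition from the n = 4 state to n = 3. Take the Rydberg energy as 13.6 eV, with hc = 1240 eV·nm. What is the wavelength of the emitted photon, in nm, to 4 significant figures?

117.2 nm

For Z = 4 the level energies scale as Z², so the effective Rydberg energy is 13.6 × 16 = 217.6 eV.
ΔE = 217.6 × (1/3² − 1/4²) = 217.6 × 0.04861 = 10.58 eV.
λ = hc/ΔE = 1240 / 10.58 = 117.2 nm.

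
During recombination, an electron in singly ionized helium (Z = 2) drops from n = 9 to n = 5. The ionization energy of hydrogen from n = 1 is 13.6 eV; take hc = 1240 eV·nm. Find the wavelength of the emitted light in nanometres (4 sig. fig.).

824.3 nm

For Z = 2 the level energies scale as Z², so the effective Rydberg energy is 13.6 × 4 = 54.40 eV.
ΔE = 54.40 × (1/5² − 1/9²) = 54.40 × 0.02765 = 1.504 eV.
λ = hc/ΔE = 1240 / 1.504 = 824.3 nm.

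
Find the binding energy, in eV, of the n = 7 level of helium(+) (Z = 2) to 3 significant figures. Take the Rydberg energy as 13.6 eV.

1.11 eV

E_n = −13.6 Z²/n² = −54.40/n² eV for Z = 2.
E_7 = −54.40/49 = −1.11 eV, so ionization (to E = 0) requires 1.11 eV.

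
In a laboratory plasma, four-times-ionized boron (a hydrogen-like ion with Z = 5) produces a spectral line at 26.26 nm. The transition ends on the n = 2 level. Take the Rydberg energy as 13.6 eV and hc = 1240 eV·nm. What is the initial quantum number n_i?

The photon energy is ΔE = hc/λ = 1240 / 26.26 = 47.22 eV.
With Z = 5, ΔE = 340.0 × (1/n_f² − 1/n_i²), so 1/n_f² − 1/n_i² = 0.1389.
With n_f = 2: 1/n_i² = 1/4 − 0.1389 = 0.1111, so n_i ≈ 3.00.

n_i = 3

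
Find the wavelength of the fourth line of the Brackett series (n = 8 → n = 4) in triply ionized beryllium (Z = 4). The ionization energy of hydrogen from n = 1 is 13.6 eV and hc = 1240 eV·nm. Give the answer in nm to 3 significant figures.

The Brackett series terminates on n_f = 4; the fourth line has n_i = 4+4 = 8.
ΔE = 217.6 × (1/4² − 1/8²) = 10.20 eV.
λ = 1240 / 10.20 = 122 nm.

122 nm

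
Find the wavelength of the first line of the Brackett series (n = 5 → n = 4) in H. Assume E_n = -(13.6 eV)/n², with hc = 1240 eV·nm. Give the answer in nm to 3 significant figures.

4050 nm

The Brackett series terminates on n_f = 4; the first line has n_i = 4+1 = 5.
ΔE = 13.60 × (1/4² − 1/5²) = 0.3060 eV.
λ = 1240 / 0.3060 = 4050 nm.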